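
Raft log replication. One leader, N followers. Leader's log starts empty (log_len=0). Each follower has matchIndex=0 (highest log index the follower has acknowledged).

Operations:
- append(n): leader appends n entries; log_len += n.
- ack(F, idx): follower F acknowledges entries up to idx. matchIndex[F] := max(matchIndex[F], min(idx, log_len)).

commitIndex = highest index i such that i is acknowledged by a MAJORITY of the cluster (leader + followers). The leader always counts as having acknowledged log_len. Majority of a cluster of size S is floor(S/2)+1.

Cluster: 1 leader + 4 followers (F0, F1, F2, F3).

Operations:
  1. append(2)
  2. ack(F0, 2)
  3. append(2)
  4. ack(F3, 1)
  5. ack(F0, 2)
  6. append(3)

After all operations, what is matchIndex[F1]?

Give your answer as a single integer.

Answer: 0

Derivation:
Op 1: append 2 -> log_len=2
Op 2: F0 acks idx 2 -> match: F0=2 F1=0 F2=0 F3=0; commitIndex=0
Op 3: append 2 -> log_len=4
Op 4: F3 acks idx 1 -> match: F0=2 F1=0 F2=0 F3=1; commitIndex=1
Op 5: F0 acks idx 2 -> match: F0=2 F1=0 F2=0 F3=1; commitIndex=1
Op 6: append 3 -> log_len=7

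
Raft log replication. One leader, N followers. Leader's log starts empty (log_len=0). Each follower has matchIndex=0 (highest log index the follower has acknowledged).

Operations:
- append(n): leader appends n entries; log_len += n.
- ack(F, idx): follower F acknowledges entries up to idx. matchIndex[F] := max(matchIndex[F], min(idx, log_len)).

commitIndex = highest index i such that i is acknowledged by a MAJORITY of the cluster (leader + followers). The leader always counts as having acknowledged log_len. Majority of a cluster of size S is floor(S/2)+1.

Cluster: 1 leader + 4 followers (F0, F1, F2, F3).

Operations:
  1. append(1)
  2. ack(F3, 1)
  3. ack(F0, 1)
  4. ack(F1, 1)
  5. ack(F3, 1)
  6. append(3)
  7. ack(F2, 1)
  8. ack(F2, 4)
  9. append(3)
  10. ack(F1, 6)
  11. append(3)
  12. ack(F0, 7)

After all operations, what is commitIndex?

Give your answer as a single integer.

Op 1: append 1 -> log_len=1
Op 2: F3 acks idx 1 -> match: F0=0 F1=0 F2=0 F3=1; commitIndex=0
Op 3: F0 acks idx 1 -> match: F0=1 F1=0 F2=0 F3=1; commitIndex=1
Op 4: F1 acks idx 1 -> match: F0=1 F1=1 F2=0 F3=1; commitIndex=1
Op 5: F3 acks idx 1 -> match: F0=1 F1=1 F2=0 F3=1; commitIndex=1
Op 6: append 3 -> log_len=4
Op 7: F2 acks idx 1 -> match: F0=1 F1=1 F2=1 F3=1; commitIndex=1
Op 8: F2 acks idx 4 -> match: F0=1 F1=1 F2=4 F3=1; commitIndex=1
Op 9: append 3 -> log_len=7
Op 10: F1 acks idx 6 -> match: F0=1 F1=6 F2=4 F3=1; commitIndex=4
Op 11: append 3 -> log_len=10
Op 12: F0 acks idx 7 -> match: F0=7 F1=6 F2=4 F3=1; commitIndex=6

Answer: 6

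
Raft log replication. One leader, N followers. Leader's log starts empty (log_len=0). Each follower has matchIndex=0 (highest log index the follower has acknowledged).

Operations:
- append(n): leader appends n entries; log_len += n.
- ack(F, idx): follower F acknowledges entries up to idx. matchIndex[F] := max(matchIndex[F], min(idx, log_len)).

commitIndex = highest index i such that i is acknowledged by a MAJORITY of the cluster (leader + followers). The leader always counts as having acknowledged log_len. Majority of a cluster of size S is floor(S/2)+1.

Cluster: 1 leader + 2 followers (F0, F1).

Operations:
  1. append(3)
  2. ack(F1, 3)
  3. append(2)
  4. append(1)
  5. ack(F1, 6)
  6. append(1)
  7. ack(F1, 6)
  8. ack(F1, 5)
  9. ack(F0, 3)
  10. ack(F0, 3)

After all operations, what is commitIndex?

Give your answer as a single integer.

Answer: 6

Derivation:
Op 1: append 3 -> log_len=3
Op 2: F1 acks idx 3 -> match: F0=0 F1=3; commitIndex=3
Op 3: append 2 -> log_len=5
Op 4: append 1 -> log_len=6
Op 5: F1 acks idx 6 -> match: F0=0 F1=6; commitIndex=6
Op 6: append 1 -> log_len=7
Op 7: F1 acks idx 6 -> match: F0=0 F1=6; commitIndex=6
Op 8: F1 acks idx 5 -> match: F0=0 F1=6; commitIndex=6
Op 9: F0 acks idx 3 -> match: F0=3 F1=6; commitIndex=6
Op 10: F0 acks idx 3 -> match: F0=3 F1=6; commitIndex=6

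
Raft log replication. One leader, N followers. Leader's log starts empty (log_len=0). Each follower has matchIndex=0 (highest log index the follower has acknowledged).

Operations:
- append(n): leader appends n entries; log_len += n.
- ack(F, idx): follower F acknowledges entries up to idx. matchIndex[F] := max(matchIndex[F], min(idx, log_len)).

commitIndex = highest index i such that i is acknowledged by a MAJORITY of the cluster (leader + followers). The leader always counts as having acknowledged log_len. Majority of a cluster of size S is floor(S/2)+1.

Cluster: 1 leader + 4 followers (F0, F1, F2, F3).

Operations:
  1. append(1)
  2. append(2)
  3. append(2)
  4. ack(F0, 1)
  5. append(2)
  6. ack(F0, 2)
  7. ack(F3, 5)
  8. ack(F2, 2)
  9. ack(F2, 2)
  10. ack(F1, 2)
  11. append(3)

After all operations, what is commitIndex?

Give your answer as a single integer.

Op 1: append 1 -> log_len=1
Op 2: append 2 -> log_len=3
Op 3: append 2 -> log_len=5
Op 4: F0 acks idx 1 -> match: F0=1 F1=0 F2=0 F3=0; commitIndex=0
Op 5: append 2 -> log_len=7
Op 6: F0 acks idx 2 -> match: F0=2 F1=0 F2=0 F3=0; commitIndex=0
Op 7: F3 acks idx 5 -> match: F0=2 F1=0 F2=0 F3=5; commitIndex=2
Op 8: F2 acks idx 2 -> match: F0=2 F1=0 F2=2 F3=5; commitIndex=2
Op 9: F2 acks idx 2 -> match: F0=2 F1=0 F2=2 F3=5; commitIndex=2
Op 10: F1 acks idx 2 -> match: F0=2 F1=2 F2=2 F3=5; commitIndex=2
Op 11: append 3 -> log_len=10

Answer: 2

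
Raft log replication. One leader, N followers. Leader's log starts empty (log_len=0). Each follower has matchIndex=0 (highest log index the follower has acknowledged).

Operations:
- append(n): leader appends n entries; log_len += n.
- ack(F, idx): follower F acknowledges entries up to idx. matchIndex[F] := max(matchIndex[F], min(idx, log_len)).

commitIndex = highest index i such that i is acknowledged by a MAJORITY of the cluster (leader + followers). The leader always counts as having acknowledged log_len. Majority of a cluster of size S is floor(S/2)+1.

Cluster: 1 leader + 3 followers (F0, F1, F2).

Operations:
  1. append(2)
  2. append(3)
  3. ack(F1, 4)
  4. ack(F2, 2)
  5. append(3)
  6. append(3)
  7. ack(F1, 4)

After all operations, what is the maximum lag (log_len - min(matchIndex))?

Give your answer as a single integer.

Op 1: append 2 -> log_len=2
Op 2: append 3 -> log_len=5
Op 3: F1 acks idx 4 -> match: F0=0 F1=4 F2=0; commitIndex=0
Op 4: F2 acks idx 2 -> match: F0=0 F1=4 F2=2; commitIndex=2
Op 5: append 3 -> log_len=8
Op 6: append 3 -> log_len=11
Op 7: F1 acks idx 4 -> match: F0=0 F1=4 F2=2; commitIndex=2

Answer: 11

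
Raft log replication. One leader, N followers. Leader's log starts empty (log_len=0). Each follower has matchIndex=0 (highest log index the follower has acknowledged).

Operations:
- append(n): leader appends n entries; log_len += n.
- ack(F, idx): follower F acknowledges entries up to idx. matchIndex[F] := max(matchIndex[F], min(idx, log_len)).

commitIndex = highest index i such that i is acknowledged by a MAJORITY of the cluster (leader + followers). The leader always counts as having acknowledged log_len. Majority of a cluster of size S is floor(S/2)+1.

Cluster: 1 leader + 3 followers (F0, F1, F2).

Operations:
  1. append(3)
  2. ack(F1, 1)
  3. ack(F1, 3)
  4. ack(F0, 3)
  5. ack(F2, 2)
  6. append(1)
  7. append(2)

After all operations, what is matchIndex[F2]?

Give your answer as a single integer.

Op 1: append 3 -> log_len=3
Op 2: F1 acks idx 1 -> match: F0=0 F1=1 F2=0; commitIndex=0
Op 3: F1 acks idx 3 -> match: F0=0 F1=3 F2=0; commitIndex=0
Op 4: F0 acks idx 3 -> match: F0=3 F1=3 F2=0; commitIndex=3
Op 5: F2 acks idx 2 -> match: F0=3 F1=3 F2=2; commitIndex=3
Op 6: append 1 -> log_len=4
Op 7: append 2 -> log_len=6

Answer: 2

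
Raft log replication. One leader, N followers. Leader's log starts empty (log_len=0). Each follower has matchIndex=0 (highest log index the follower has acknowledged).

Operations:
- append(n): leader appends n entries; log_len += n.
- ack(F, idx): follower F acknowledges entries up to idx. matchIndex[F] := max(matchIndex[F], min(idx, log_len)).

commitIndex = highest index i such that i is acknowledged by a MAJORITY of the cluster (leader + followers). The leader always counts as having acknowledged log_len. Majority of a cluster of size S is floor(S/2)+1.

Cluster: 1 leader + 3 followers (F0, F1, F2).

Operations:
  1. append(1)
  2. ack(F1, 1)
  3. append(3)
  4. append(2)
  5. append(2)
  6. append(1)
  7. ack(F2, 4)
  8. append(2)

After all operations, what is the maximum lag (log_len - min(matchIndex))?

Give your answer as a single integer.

Answer: 11

Derivation:
Op 1: append 1 -> log_len=1
Op 2: F1 acks idx 1 -> match: F0=0 F1=1 F2=0; commitIndex=0
Op 3: append 3 -> log_len=4
Op 4: append 2 -> log_len=6
Op 5: append 2 -> log_len=8
Op 6: append 1 -> log_len=9
Op 7: F2 acks idx 4 -> match: F0=0 F1=1 F2=4; commitIndex=1
Op 8: append 2 -> log_len=11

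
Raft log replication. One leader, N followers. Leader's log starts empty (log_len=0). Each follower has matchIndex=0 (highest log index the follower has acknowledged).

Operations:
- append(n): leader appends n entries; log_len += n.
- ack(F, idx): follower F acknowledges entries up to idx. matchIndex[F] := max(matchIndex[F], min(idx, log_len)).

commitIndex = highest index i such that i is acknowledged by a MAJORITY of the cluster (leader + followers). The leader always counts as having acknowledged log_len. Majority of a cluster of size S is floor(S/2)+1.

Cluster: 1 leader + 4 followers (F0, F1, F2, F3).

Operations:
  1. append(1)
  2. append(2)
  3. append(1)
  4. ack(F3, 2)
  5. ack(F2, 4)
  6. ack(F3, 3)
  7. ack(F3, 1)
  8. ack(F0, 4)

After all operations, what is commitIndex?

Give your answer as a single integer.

Op 1: append 1 -> log_len=1
Op 2: append 2 -> log_len=3
Op 3: append 1 -> log_len=4
Op 4: F3 acks idx 2 -> match: F0=0 F1=0 F2=0 F3=2; commitIndex=0
Op 5: F2 acks idx 4 -> match: F0=0 F1=0 F2=4 F3=2; commitIndex=2
Op 6: F3 acks idx 3 -> match: F0=0 F1=0 F2=4 F3=3; commitIndex=3
Op 7: F3 acks idx 1 -> match: F0=0 F1=0 F2=4 F3=3; commitIndex=3
Op 8: F0 acks idx 4 -> match: F0=4 F1=0 F2=4 F3=3; commitIndex=4

Answer: 4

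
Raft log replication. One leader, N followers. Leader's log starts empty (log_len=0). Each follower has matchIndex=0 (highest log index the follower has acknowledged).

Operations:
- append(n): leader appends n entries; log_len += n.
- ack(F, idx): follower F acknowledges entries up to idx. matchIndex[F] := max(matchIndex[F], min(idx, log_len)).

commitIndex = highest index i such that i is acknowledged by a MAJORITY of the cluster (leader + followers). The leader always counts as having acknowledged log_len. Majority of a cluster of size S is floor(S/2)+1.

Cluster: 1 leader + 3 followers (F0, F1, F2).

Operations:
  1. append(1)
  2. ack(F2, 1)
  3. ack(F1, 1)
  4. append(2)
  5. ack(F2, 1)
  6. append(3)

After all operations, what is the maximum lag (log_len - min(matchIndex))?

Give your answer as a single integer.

Op 1: append 1 -> log_len=1
Op 2: F2 acks idx 1 -> match: F0=0 F1=0 F2=1; commitIndex=0
Op 3: F1 acks idx 1 -> match: F0=0 F1=1 F2=1; commitIndex=1
Op 4: append 2 -> log_len=3
Op 5: F2 acks idx 1 -> match: F0=0 F1=1 F2=1; commitIndex=1
Op 6: append 3 -> log_len=6

Answer: 6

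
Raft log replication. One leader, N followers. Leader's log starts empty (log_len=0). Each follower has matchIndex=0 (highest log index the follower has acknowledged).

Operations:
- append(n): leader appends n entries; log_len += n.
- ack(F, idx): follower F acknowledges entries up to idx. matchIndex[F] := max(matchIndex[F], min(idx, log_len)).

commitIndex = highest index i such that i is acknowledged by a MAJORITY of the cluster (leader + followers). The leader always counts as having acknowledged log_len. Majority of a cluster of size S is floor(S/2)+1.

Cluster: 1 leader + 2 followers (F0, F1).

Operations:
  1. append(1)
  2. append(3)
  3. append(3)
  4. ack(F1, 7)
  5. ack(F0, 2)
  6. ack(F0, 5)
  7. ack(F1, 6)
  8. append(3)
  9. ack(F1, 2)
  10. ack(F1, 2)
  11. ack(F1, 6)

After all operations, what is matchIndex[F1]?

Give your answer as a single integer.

Answer: 7

Derivation:
Op 1: append 1 -> log_len=1
Op 2: append 3 -> log_len=4
Op 3: append 3 -> log_len=7
Op 4: F1 acks idx 7 -> match: F0=0 F1=7; commitIndex=7
Op 5: F0 acks idx 2 -> match: F0=2 F1=7; commitIndex=7
Op 6: F0 acks idx 5 -> match: F0=5 F1=7; commitIndex=7
Op 7: F1 acks idx 6 -> match: F0=5 F1=7; commitIndex=7
Op 8: append 3 -> log_len=10
Op 9: F1 acks idx 2 -> match: F0=5 F1=7; commitIndex=7
Op 10: F1 acks idx 2 -> match: F0=5 F1=7; commitIndex=7
Op 11: F1 acks idx 6 -> match: F0=5 F1=7; commitIndex=7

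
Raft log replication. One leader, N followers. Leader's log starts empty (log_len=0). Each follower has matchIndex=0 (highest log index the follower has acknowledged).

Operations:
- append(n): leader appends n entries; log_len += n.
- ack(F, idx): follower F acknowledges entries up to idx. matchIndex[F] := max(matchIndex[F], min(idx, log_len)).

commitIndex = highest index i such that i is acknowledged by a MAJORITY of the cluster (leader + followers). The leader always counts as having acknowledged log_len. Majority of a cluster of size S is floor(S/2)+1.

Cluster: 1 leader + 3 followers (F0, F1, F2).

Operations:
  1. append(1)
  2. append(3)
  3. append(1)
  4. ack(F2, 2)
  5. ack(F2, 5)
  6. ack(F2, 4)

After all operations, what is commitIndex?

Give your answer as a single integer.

Op 1: append 1 -> log_len=1
Op 2: append 3 -> log_len=4
Op 3: append 1 -> log_len=5
Op 4: F2 acks idx 2 -> match: F0=0 F1=0 F2=2; commitIndex=0
Op 5: F2 acks idx 5 -> match: F0=0 F1=0 F2=5; commitIndex=0
Op 6: F2 acks idx 4 -> match: F0=0 F1=0 F2=5; commitIndex=0

Answer: 0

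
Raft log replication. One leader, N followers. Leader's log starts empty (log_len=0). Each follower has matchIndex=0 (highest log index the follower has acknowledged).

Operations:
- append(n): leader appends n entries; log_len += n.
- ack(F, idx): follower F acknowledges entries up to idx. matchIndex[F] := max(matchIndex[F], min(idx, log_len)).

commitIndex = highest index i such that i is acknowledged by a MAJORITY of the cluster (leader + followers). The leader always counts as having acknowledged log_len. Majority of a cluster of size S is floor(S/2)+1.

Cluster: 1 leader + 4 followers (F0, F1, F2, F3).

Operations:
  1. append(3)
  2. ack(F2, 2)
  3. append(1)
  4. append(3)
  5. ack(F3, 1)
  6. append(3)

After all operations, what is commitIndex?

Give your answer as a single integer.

Op 1: append 3 -> log_len=3
Op 2: F2 acks idx 2 -> match: F0=0 F1=0 F2=2 F3=0; commitIndex=0
Op 3: append 1 -> log_len=4
Op 4: append 3 -> log_len=7
Op 5: F3 acks idx 1 -> match: F0=0 F1=0 F2=2 F3=1; commitIndex=1
Op 6: append 3 -> log_len=10

Answer: 1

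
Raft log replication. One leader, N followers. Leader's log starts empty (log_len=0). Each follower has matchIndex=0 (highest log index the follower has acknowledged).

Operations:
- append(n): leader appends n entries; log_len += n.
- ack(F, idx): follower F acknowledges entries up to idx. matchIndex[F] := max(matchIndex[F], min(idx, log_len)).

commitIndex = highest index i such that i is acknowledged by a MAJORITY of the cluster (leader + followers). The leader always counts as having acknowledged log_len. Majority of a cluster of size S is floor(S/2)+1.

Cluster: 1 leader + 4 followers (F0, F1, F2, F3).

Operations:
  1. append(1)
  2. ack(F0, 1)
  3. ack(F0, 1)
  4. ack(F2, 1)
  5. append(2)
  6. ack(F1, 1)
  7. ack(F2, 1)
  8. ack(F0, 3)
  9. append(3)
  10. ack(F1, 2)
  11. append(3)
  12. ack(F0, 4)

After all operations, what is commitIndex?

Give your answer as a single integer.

Op 1: append 1 -> log_len=1
Op 2: F0 acks idx 1 -> match: F0=1 F1=0 F2=0 F3=0; commitIndex=0
Op 3: F0 acks idx 1 -> match: F0=1 F1=0 F2=0 F3=0; commitIndex=0
Op 4: F2 acks idx 1 -> match: F0=1 F1=0 F2=1 F3=0; commitIndex=1
Op 5: append 2 -> log_len=3
Op 6: F1 acks idx 1 -> match: F0=1 F1=1 F2=1 F3=0; commitIndex=1
Op 7: F2 acks idx 1 -> match: F0=1 F1=1 F2=1 F3=0; commitIndex=1
Op 8: F0 acks idx 3 -> match: F0=3 F1=1 F2=1 F3=0; commitIndex=1
Op 9: append 3 -> log_len=6
Op 10: F1 acks idx 2 -> match: F0=3 F1=2 F2=1 F3=0; commitIndex=2
Op 11: append 3 -> log_len=9
Op 12: F0 acks idx 4 -> match: F0=4 F1=2 F2=1 F3=0; commitIndex=2

Answer: 2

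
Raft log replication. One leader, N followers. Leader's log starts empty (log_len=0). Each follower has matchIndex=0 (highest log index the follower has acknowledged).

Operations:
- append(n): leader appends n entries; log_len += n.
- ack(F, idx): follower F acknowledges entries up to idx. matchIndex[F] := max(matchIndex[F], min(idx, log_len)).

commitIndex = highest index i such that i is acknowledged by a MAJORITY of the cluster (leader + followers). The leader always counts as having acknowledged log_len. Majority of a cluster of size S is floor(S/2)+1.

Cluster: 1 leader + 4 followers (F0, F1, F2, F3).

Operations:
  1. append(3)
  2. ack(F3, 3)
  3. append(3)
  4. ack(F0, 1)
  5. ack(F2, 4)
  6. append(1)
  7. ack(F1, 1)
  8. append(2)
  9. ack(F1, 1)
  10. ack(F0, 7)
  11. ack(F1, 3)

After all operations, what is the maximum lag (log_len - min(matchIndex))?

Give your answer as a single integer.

Op 1: append 3 -> log_len=3
Op 2: F3 acks idx 3 -> match: F0=0 F1=0 F2=0 F3=3; commitIndex=0
Op 3: append 3 -> log_len=6
Op 4: F0 acks idx 1 -> match: F0=1 F1=0 F2=0 F3=3; commitIndex=1
Op 5: F2 acks idx 4 -> match: F0=1 F1=0 F2=4 F3=3; commitIndex=3
Op 6: append 1 -> log_len=7
Op 7: F1 acks idx 1 -> match: F0=1 F1=1 F2=4 F3=3; commitIndex=3
Op 8: append 2 -> log_len=9
Op 9: F1 acks idx 1 -> match: F0=1 F1=1 F2=4 F3=3; commitIndex=3
Op 10: F0 acks idx 7 -> match: F0=7 F1=1 F2=4 F3=3; commitIndex=4
Op 11: F1 acks idx 3 -> match: F0=7 F1=3 F2=4 F3=3; commitIndex=4

Answer: 6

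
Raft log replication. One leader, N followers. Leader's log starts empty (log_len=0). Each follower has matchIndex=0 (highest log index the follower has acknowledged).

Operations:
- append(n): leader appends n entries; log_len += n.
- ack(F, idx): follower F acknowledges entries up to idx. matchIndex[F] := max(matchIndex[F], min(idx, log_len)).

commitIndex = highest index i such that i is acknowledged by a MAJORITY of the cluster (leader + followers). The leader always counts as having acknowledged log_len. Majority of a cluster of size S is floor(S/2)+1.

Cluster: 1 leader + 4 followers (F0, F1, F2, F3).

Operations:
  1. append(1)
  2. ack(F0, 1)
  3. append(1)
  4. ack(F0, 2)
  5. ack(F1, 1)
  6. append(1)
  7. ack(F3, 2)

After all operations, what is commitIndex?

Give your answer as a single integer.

Answer: 2

Derivation:
Op 1: append 1 -> log_len=1
Op 2: F0 acks idx 1 -> match: F0=1 F1=0 F2=0 F3=0; commitIndex=0
Op 3: append 1 -> log_len=2
Op 4: F0 acks idx 2 -> match: F0=2 F1=0 F2=0 F3=0; commitIndex=0
Op 5: F1 acks idx 1 -> match: F0=2 F1=1 F2=0 F3=0; commitIndex=1
Op 6: append 1 -> log_len=3
Op 7: F3 acks idx 2 -> match: F0=2 F1=1 F2=0 F3=2; commitIndex=2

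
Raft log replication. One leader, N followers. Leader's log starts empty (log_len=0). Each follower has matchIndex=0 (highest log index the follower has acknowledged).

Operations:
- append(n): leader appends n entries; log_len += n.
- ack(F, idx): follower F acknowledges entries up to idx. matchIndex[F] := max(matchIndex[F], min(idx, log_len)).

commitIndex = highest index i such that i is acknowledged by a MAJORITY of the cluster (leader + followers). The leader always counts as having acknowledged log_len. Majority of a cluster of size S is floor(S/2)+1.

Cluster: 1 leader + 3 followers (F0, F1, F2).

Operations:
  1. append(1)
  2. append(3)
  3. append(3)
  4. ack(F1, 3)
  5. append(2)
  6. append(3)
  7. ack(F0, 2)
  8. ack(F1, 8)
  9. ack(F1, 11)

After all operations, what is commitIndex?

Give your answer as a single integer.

Op 1: append 1 -> log_len=1
Op 2: append 3 -> log_len=4
Op 3: append 3 -> log_len=7
Op 4: F1 acks idx 3 -> match: F0=0 F1=3 F2=0; commitIndex=0
Op 5: append 2 -> log_len=9
Op 6: append 3 -> log_len=12
Op 7: F0 acks idx 2 -> match: F0=2 F1=3 F2=0; commitIndex=2
Op 8: F1 acks idx 8 -> match: F0=2 F1=8 F2=0; commitIndex=2
Op 9: F1 acks idx 11 -> match: F0=2 F1=11 F2=0; commitIndex=2

Answer: 2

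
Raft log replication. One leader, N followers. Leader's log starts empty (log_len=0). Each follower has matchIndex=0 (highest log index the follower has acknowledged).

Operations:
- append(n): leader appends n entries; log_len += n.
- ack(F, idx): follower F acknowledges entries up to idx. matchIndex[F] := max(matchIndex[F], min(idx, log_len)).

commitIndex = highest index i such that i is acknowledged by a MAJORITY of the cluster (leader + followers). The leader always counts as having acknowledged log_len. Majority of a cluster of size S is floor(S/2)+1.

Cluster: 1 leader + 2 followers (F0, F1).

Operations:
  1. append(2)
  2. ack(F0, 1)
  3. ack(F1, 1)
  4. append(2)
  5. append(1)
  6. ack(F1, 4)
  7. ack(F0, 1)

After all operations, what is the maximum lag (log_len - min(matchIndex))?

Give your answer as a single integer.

Op 1: append 2 -> log_len=2
Op 2: F0 acks idx 1 -> match: F0=1 F1=0; commitIndex=1
Op 3: F1 acks idx 1 -> match: F0=1 F1=1; commitIndex=1
Op 4: append 2 -> log_len=4
Op 5: append 1 -> log_len=5
Op 6: F1 acks idx 4 -> match: F0=1 F1=4; commitIndex=4
Op 7: F0 acks idx 1 -> match: F0=1 F1=4; commitIndex=4

Answer: 4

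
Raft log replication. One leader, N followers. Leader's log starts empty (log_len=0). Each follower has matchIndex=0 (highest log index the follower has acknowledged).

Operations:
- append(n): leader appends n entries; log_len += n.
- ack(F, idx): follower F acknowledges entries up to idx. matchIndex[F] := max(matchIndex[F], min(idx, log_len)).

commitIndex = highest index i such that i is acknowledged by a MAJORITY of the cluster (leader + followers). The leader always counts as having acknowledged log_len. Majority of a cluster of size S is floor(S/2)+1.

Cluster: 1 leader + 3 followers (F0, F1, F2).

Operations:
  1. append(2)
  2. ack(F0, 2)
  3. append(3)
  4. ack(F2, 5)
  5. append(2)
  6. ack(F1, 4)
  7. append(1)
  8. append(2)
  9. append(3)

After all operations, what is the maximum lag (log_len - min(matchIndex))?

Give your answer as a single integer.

Answer: 11

Derivation:
Op 1: append 2 -> log_len=2
Op 2: F0 acks idx 2 -> match: F0=2 F1=0 F2=0; commitIndex=0
Op 3: append 3 -> log_len=5
Op 4: F2 acks idx 5 -> match: F0=2 F1=0 F2=5; commitIndex=2
Op 5: append 2 -> log_len=7
Op 6: F1 acks idx 4 -> match: F0=2 F1=4 F2=5; commitIndex=4
Op 7: append 1 -> log_len=8
Op 8: append 2 -> log_len=10
Op 9: append 3 -> log_len=13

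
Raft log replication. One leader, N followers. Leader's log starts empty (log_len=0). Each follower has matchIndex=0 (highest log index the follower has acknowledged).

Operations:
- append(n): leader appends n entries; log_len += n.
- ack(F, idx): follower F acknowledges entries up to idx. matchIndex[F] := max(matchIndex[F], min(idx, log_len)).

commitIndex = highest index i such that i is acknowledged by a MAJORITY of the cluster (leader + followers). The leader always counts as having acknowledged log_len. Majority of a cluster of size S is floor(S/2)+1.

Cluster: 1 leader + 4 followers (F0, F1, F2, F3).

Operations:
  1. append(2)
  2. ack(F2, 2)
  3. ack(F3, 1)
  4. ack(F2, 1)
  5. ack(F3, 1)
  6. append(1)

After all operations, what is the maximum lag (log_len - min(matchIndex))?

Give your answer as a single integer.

Op 1: append 2 -> log_len=2
Op 2: F2 acks idx 2 -> match: F0=0 F1=0 F2=2 F3=0; commitIndex=0
Op 3: F3 acks idx 1 -> match: F0=0 F1=0 F2=2 F3=1; commitIndex=1
Op 4: F2 acks idx 1 -> match: F0=0 F1=0 F2=2 F3=1; commitIndex=1
Op 5: F3 acks idx 1 -> match: F0=0 F1=0 F2=2 F3=1; commitIndex=1
Op 6: append 1 -> log_len=3

Answer: 3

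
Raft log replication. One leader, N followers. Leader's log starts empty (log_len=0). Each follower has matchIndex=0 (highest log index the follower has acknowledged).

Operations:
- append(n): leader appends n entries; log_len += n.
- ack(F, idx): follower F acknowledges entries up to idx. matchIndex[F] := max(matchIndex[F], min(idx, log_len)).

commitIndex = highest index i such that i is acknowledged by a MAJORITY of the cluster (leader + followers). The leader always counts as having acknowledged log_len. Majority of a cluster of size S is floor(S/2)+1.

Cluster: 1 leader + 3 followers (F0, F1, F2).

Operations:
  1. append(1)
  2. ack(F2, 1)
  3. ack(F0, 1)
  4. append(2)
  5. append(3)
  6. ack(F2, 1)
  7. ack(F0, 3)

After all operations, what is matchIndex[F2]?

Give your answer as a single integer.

Answer: 1

Derivation:
Op 1: append 1 -> log_len=1
Op 2: F2 acks idx 1 -> match: F0=0 F1=0 F2=1; commitIndex=0
Op 3: F0 acks idx 1 -> match: F0=1 F1=0 F2=1; commitIndex=1
Op 4: append 2 -> log_len=3
Op 5: append 3 -> log_len=6
Op 6: F2 acks idx 1 -> match: F0=1 F1=0 F2=1; commitIndex=1
Op 7: F0 acks idx 3 -> match: F0=3 F1=0 F2=1; commitIndex=1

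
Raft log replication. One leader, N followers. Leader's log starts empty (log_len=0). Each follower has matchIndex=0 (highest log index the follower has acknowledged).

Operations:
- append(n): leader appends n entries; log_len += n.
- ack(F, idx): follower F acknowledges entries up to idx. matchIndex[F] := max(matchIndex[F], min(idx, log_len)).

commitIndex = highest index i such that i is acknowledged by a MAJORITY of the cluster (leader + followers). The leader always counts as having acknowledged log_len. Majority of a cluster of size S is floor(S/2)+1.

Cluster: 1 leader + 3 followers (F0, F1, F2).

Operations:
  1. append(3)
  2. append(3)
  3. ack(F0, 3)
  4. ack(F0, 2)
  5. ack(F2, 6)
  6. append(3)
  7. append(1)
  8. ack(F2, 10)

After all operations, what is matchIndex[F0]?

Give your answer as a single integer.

Op 1: append 3 -> log_len=3
Op 2: append 3 -> log_len=6
Op 3: F0 acks idx 3 -> match: F0=3 F1=0 F2=0; commitIndex=0
Op 4: F0 acks idx 2 -> match: F0=3 F1=0 F2=0; commitIndex=0
Op 5: F2 acks idx 6 -> match: F0=3 F1=0 F2=6; commitIndex=3
Op 6: append 3 -> log_len=9
Op 7: append 1 -> log_len=10
Op 8: F2 acks idx 10 -> match: F0=3 F1=0 F2=10; commitIndex=3

Answer: 3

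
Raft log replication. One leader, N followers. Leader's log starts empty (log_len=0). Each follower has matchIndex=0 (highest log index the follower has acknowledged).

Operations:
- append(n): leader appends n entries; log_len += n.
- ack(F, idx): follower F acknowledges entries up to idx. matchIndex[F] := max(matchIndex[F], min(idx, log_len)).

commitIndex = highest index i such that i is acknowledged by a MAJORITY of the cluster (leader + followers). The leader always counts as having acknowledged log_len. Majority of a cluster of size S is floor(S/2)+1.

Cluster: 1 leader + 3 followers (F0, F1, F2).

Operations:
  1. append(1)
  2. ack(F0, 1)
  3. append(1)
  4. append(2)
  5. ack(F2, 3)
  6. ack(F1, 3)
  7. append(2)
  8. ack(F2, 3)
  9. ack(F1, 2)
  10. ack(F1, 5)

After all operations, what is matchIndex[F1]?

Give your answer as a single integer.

Op 1: append 1 -> log_len=1
Op 2: F0 acks idx 1 -> match: F0=1 F1=0 F2=0; commitIndex=0
Op 3: append 1 -> log_len=2
Op 4: append 2 -> log_len=4
Op 5: F2 acks idx 3 -> match: F0=1 F1=0 F2=3; commitIndex=1
Op 6: F1 acks idx 3 -> match: F0=1 F1=3 F2=3; commitIndex=3
Op 7: append 2 -> log_len=6
Op 8: F2 acks idx 3 -> match: F0=1 F1=3 F2=3; commitIndex=3
Op 9: F1 acks idx 2 -> match: F0=1 F1=3 F2=3; commitIndex=3
Op 10: F1 acks idx 5 -> match: F0=1 F1=5 F2=3; commitIndex=3

Answer: 5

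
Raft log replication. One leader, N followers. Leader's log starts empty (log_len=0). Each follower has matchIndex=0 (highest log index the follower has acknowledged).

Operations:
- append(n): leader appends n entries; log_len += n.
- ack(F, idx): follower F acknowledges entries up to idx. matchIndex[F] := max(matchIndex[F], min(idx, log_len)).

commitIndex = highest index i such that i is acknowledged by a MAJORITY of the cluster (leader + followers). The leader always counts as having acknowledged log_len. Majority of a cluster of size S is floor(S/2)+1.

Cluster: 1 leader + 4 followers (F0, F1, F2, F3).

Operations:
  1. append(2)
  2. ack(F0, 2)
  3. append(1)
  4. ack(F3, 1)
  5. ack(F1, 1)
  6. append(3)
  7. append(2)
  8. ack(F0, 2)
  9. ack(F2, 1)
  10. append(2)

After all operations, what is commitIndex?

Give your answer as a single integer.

Answer: 1

Derivation:
Op 1: append 2 -> log_len=2
Op 2: F0 acks idx 2 -> match: F0=2 F1=0 F2=0 F3=0; commitIndex=0
Op 3: append 1 -> log_len=3
Op 4: F3 acks idx 1 -> match: F0=2 F1=0 F2=0 F3=1; commitIndex=1
Op 5: F1 acks idx 1 -> match: F0=2 F1=1 F2=0 F3=1; commitIndex=1
Op 6: append 3 -> log_len=6
Op 7: append 2 -> log_len=8
Op 8: F0 acks idx 2 -> match: F0=2 F1=1 F2=0 F3=1; commitIndex=1
Op 9: F2 acks idx 1 -> match: F0=2 F1=1 F2=1 F3=1; commitIndex=1
Op 10: append 2 -> log_len=10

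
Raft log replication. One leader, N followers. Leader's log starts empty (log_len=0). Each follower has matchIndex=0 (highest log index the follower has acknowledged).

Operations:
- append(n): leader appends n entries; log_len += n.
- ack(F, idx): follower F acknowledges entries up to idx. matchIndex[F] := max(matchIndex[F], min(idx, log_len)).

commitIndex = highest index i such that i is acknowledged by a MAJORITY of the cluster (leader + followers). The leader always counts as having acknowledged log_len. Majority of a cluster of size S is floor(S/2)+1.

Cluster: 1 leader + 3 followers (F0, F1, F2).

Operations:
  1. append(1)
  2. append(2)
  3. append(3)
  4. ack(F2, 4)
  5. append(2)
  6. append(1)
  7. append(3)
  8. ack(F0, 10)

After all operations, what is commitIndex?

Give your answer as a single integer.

Op 1: append 1 -> log_len=1
Op 2: append 2 -> log_len=3
Op 3: append 3 -> log_len=6
Op 4: F2 acks idx 4 -> match: F0=0 F1=0 F2=4; commitIndex=0
Op 5: append 2 -> log_len=8
Op 6: append 1 -> log_len=9
Op 7: append 3 -> log_len=12
Op 8: F0 acks idx 10 -> match: F0=10 F1=0 F2=4; commitIndex=4

Answer: 4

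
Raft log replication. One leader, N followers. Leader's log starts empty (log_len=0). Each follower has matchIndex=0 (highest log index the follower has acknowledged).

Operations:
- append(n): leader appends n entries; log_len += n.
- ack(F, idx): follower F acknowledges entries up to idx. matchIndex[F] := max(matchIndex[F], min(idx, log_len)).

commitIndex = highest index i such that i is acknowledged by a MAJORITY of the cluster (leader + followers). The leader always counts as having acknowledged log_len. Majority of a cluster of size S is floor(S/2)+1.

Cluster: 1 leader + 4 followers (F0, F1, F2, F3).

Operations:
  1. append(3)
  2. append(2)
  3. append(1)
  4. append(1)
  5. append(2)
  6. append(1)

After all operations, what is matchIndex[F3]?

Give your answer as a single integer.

Answer: 0

Derivation:
Op 1: append 3 -> log_len=3
Op 2: append 2 -> log_len=5
Op 3: append 1 -> log_len=6
Op 4: append 1 -> log_len=7
Op 5: append 2 -> log_len=9
Op 6: append 1 -> log_len=10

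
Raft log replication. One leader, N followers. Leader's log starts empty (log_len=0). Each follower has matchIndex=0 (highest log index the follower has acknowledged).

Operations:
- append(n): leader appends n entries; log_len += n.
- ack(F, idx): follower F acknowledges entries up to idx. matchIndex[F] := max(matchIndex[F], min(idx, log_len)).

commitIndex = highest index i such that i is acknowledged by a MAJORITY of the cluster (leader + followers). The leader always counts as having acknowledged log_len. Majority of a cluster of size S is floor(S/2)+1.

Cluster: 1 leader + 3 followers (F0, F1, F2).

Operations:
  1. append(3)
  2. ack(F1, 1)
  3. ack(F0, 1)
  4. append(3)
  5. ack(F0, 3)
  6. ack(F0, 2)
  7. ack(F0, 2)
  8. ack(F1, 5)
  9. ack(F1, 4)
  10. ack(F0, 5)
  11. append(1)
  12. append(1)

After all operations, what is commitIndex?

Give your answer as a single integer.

Op 1: append 3 -> log_len=3
Op 2: F1 acks idx 1 -> match: F0=0 F1=1 F2=0; commitIndex=0
Op 3: F0 acks idx 1 -> match: F0=1 F1=1 F2=0; commitIndex=1
Op 4: append 3 -> log_len=6
Op 5: F0 acks idx 3 -> match: F0=3 F1=1 F2=0; commitIndex=1
Op 6: F0 acks idx 2 -> match: F0=3 F1=1 F2=0; commitIndex=1
Op 7: F0 acks idx 2 -> match: F0=3 F1=1 F2=0; commitIndex=1
Op 8: F1 acks idx 5 -> match: F0=3 F1=5 F2=0; commitIndex=3
Op 9: F1 acks idx 4 -> match: F0=3 F1=5 F2=0; commitIndex=3
Op 10: F0 acks idx 5 -> match: F0=5 F1=5 F2=0; commitIndex=5
Op 11: append 1 -> log_len=7
Op 12: append 1 -> log_len=8

Answer: 5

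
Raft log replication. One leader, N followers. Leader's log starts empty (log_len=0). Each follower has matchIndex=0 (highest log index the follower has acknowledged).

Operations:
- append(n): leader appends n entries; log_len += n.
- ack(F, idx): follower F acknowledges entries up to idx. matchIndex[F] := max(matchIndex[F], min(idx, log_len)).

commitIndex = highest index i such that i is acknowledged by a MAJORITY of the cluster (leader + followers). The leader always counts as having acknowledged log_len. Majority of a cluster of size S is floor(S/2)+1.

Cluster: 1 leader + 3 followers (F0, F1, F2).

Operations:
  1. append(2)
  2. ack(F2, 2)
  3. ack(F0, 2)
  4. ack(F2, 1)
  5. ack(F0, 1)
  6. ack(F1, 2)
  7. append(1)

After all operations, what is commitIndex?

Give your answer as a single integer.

Answer: 2

Derivation:
Op 1: append 2 -> log_len=2
Op 2: F2 acks idx 2 -> match: F0=0 F1=0 F2=2; commitIndex=0
Op 3: F0 acks idx 2 -> match: F0=2 F1=0 F2=2; commitIndex=2
Op 4: F2 acks idx 1 -> match: F0=2 F1=0 F2=2; commitIndex=2
Op 5: F0 acks idx 1 -> match: F0=2 F1=0 F2=2; commitIndex=2
Op 6: F1 acks idx 2 -> match: F0=2 F1=2 F2=2; commitIndex=2
Op 7: append 1 -> log_len=3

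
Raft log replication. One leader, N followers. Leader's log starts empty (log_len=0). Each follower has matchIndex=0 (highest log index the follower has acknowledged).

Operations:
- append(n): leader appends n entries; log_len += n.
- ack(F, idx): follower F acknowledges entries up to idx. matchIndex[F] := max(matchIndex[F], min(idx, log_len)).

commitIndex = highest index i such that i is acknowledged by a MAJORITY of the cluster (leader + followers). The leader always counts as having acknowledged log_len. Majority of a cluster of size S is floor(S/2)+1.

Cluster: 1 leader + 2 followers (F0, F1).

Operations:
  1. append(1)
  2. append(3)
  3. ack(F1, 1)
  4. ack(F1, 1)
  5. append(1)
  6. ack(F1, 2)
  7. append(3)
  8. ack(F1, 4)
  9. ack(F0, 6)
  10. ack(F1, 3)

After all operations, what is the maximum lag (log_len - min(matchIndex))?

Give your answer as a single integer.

Op 1: append 1 -> log_len=1
Op 2: append 3 -> log_len=4
Op 3: F1 acks idx 1 -> match: F0=0 F1=1; commitIndex=1
Op 4: F1 acks idx 1 -> match: F0=0 F1=1; commitIndex=1
Op 5: append 1 -> log_len=5
Op 6: F1 acks idx 2 -> match: F0=0 F1=2; commitIndex=2
Op 7: append 3 -> log_len=8
Op 8: F1 acks idx 4 -> match: F0=0 F1=4; commitIndex=4
Op 9: F0 acks idx 6 -> match: F0=6 F1=4; commitIndex=6
Op 10: F1 acks idx 3 -> match: F0=6 F1=4; commitIndex=6

Answer: 4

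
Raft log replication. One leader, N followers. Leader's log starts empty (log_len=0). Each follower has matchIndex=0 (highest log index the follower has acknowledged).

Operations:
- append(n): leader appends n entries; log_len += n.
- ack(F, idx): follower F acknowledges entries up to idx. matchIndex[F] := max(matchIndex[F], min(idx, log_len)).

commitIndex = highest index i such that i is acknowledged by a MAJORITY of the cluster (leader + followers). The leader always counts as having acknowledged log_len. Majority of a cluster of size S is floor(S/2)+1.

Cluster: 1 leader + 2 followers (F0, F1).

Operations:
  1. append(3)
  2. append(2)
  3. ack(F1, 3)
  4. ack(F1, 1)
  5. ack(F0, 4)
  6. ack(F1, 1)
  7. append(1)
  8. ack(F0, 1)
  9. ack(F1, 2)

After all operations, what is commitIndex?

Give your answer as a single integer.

Op 1: append 3 -> log_len=3
Op 2: append 2 -> log_len=5
Op 3: F1 acks idx 3 -> match: F0=0 F1=3; commitIndex=3
Op 4: F1 acks idx 1 -> match: F0=0 F1=3; commitIndex=3
Op 5: F0 acks idx 4 -> match: F0=4 F1=3; commitIndex=4
Op 6: F1 acks idx 1 -> match: F0=4 F1=3; commitIndex=4
Op 7: append 1 -> log_len=6
Op 8: F0 acks idx 1 -> match: F0=4 F1=3; commitIndex=4
Op 9: F1 acks idx 2 -> match: F0=4 F1=3; commitIndex=4

Answer: 4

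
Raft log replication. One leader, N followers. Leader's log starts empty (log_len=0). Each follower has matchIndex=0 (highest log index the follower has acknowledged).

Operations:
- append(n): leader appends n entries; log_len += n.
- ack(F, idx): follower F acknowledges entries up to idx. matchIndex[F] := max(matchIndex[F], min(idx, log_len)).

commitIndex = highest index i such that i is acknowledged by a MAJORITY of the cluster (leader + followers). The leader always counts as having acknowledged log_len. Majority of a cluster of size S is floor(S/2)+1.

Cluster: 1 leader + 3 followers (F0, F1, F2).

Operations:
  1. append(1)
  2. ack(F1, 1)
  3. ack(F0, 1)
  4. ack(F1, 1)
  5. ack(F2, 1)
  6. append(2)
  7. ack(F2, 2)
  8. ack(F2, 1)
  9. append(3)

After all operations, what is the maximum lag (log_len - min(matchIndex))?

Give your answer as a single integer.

Answer: 5

Derivation:
Op 1: append 1 -> log_len=1
Op 2: F1 acks idx 1 -> match: F0=0 F1=1 F2=0; commitIndex=0
Op 3: F0 acks idx 1 -> match: F0=1 F1=1 F2=0; commitIndex=1
Op 4: F1 acks idx 1 -> match: F0=1 F1=1 F2=0; commitIndex=1
Op 5: F2 acks idx 1 -> match: F0=1 F1=1 F2=1; commitIndex=1
Op 6: append 2 -> log_len=3
Op 7: F2 acks idx 2 -> match: F0=1 F1=1 F2=2; commitIndex=1
Op 8: F2 acks idx 1 -> match: F0=1 F1=1 F2=2; commitIndex=1
Op 9: append 3 -> log_len=6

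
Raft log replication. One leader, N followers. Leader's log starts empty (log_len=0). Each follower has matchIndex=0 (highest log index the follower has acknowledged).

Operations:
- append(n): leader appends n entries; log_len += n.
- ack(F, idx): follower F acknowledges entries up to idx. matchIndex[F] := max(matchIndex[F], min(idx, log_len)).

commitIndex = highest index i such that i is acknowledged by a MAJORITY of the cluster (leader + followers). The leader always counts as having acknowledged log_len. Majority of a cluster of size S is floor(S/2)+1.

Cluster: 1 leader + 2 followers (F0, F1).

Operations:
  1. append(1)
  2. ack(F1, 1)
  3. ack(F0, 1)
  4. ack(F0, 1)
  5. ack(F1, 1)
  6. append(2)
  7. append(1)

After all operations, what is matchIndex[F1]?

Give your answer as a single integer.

Answer: 1

Derivation:
Op 1: append 1 -> log_len=1
Op 2: F1 acks idx 1 -> match: F0=0 F1=1; commitIndex=1
Op 3: F0 acks idx 1 -> match: F0=1 F1=1; commitIndex=1
Op 4: F0 acks idx 1 -> match: F0=1 F1=1; commitIndex=1
Op 5: F1 acks idx 1 -> match: F0=1 F1=1; commitIndex=1
Op 6: append 2 -> log_len=3
Op 7: append 1 -> log_len=4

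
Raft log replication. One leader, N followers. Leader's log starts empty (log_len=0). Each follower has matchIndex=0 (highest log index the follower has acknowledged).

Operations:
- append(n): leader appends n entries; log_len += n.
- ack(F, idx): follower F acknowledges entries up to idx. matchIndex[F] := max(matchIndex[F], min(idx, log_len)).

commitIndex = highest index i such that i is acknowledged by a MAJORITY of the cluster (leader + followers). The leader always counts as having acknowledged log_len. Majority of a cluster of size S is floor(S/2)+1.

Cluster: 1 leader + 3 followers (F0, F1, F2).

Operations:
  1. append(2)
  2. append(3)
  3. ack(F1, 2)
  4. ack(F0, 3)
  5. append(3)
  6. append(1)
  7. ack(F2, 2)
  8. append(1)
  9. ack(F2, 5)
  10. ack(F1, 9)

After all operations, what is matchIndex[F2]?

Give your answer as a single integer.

Op 1: append 2 -> log_len=2
Op 2: append 3 -> log_len=5
Op 3: F1 acks idx 2 -> match: F0=0 F1=2 F2=0; commitIndex=0
Op 4: F0 acks idx 3 -> match: F0=3 F1=2 F2=0; commitIndex=2
Op 5: append 3 -> log_len=8
Op 6: append 1 -> log_len=9
Op 7: F2 acks idx 2 -> match: F0=3 F1=2 F2=2; commitIndex=2
Op 8: append 1 -> log_len=10
Op 9: F2 acks idx 5 -> match: F0=3 F1=2 F2=5; commitIndex=3
Op 10: F1 acks idx 9 -> match: F0=3 F1=9 F2=5; commitIndex=5

Answer: 5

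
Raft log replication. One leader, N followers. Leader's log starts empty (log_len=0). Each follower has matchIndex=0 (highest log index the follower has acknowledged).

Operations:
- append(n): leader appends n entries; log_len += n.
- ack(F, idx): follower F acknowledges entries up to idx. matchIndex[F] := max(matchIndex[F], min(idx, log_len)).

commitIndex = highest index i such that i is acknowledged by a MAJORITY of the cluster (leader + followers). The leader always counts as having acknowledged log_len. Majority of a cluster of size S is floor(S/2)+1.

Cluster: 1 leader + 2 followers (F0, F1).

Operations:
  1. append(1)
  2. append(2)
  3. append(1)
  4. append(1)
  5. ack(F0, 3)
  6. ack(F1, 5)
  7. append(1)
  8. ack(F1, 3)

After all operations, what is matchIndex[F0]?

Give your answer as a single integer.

Answer: 3

Derivation:
Op 1: append 1 -> log_len=1
Op 2: append 2 -> log_len=3
Op 3: append 1 -> log_len=4
Op 4: append 1 -> log_len=5
Op 5: F0 acks idx 3 -> match: F0=3 F1=0; commitIndex=3
Op 6: F1 acks idx 5 -> match: F0=3 F1=5; commitIndex=5
Op 7: append 1 -> log_len=6
Op 8: F1 acks idx 3 -> match: F0=3 F1=5; commitIndex=5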